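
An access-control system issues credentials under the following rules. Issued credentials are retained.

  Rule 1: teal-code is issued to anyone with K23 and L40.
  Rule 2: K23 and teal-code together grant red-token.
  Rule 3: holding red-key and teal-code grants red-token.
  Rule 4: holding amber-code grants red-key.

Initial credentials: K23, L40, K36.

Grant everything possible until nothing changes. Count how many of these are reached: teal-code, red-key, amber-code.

Holding K23 and L40 grants teal-code (Rule 1).
teal-code: reached.
red-key would need amber-code (Rule 4), but amber-code is never granted.
No rule produces amber-code, and it is not given.
Reached: teal-code — 1 of the 3.

1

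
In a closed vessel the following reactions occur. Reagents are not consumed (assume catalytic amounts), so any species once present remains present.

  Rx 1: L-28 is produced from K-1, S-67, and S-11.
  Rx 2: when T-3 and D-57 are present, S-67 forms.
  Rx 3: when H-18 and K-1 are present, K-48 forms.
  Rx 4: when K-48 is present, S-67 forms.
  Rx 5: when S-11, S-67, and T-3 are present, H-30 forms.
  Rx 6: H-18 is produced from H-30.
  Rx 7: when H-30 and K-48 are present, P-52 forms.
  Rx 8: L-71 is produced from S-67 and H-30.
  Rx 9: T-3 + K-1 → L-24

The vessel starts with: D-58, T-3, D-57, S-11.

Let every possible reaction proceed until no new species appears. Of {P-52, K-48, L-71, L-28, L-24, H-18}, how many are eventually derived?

2

T-3 and D-57 present → S-67 forms (Rx 2).
S-11, S-67, and T-3 present → H-30 forms (Rx 5).
S-67 and H-30 present → L-71 forms (Rx 8).
H-30 present → H-18 forms (Rx 6).
P-52 would need H-30 and K-48 (Rx 7), but K-48 never forms.
K-48 would need H-18 and K-1 (Rx 3), but K-1 never forms.
L-71: reached.
L-28 would need K-1, S-67, and S-11 (Rx 1), but K-1 never forms.
L-24 would need T-3 and K-1 (Rx 9), but K-1 never forms.
H-18: reached.
Reached: L-71 and H-18 — 2 of the 6.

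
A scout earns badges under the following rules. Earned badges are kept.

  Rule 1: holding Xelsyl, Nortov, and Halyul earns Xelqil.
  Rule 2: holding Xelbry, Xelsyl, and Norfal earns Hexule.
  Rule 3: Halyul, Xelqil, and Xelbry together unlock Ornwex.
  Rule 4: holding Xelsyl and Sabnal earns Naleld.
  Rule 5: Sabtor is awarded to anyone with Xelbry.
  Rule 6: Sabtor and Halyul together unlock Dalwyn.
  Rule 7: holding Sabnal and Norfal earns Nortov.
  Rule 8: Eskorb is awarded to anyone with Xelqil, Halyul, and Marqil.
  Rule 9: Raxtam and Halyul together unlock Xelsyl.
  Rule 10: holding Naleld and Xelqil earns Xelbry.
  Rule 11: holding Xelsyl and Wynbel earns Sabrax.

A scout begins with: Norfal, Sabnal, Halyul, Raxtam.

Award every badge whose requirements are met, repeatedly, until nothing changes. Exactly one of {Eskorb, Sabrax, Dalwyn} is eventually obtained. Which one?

With Sabnal and Norfal, Nortov is earned (Rule 7).
With Raxtam and Halyul, Xelsyl is earned (Rule 9).
With Xelsyl, Nortov, and Halyul, Xelqil is earned (Rule 1).
With Xelsyl and Sabnal, Naleld is earned (Rule 4).
With Naleld and Xelqil, Xelbry is earned (Rule 10).
With Xelbry, Sabtor is earned (Rule 5).
With Sabtor and Halyul, Dalwyn is earned (Rule 6).
Sabrax would need Xelsyl and Wynbel (Rule 11), but Wynbel is never earned. Eskorb would need Xelqil, Halyul, and Marqil (Rule 8), but Marqil is never earned.

Dalwyn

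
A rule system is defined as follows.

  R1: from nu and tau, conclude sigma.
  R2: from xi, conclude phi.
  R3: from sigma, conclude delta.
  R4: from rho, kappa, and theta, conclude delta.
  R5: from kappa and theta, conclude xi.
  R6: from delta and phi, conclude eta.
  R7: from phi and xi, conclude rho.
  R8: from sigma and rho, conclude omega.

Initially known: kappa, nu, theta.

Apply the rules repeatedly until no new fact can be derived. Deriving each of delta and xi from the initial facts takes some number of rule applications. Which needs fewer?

xi: From kappa and theta, R5 gives xi. [1 rule application]
delta: From kappa and theta, R5 gives xi. xi holds, so phi follows (R2). phi and xi hold, so rho follows (R7). rho, kappa, and theta hold, so delta follows (R4). [4 rule applications]
xi needs fewer.

xi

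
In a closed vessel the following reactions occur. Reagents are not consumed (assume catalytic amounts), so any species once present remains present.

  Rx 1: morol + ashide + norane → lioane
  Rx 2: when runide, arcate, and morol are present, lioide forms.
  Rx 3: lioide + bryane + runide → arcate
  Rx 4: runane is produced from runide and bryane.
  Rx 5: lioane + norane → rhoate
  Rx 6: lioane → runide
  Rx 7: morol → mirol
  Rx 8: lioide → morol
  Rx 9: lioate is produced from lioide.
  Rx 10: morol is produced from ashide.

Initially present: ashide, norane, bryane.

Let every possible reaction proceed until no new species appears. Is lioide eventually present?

lioide would need runide, arcate, and morol (Rx 2), but arcate never forms.

No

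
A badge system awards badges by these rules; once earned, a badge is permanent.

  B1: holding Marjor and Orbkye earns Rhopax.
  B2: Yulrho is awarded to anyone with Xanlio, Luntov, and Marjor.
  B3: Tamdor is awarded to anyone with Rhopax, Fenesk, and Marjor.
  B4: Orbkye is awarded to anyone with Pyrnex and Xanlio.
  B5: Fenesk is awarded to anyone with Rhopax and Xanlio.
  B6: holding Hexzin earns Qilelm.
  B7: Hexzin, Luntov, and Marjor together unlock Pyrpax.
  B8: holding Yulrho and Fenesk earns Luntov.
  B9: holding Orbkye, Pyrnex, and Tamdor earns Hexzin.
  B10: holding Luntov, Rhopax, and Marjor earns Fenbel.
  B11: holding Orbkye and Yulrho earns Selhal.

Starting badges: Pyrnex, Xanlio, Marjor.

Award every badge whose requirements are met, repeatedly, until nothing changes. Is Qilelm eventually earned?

With Pyrnex and Xanlio, Orbkye is earned (B4).
With Marjor and Orbkye, Rhopax is earned (B1).
With Rhopax and Xanlio, Fenesk is earned (B5).
With Rhopax, Fenesk, and Marjor, Tamdor is earned (B3).
With Orbkye, Pyrnex, and Tamdor, Hexzin is earned (B9).
With Hexzin, Qilelm is earned (B6).

Yes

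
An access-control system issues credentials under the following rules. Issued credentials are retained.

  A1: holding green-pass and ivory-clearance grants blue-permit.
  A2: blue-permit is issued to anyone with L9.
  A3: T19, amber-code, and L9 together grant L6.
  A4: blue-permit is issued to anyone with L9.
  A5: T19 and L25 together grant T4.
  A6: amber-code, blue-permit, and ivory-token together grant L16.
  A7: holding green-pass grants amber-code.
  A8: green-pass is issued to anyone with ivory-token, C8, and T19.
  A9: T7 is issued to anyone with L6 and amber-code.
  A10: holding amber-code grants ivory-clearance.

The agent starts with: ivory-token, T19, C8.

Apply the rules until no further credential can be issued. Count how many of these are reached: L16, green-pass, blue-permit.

Holding ivory-token, C8, and T19 grants green-pass (A8).
Holding green-pass grants amber-code (A7).
Holding amber-code grants ivory-clearance (A10).
Holding green-pass and ivory-clearance grants blue-permit (A1).
Holding amber-code, blue-permit, and ivory-token grants L16 (A6).
L16: reached.
green-pass: reached.
blue-permit: reached.
All 3 are reached.

3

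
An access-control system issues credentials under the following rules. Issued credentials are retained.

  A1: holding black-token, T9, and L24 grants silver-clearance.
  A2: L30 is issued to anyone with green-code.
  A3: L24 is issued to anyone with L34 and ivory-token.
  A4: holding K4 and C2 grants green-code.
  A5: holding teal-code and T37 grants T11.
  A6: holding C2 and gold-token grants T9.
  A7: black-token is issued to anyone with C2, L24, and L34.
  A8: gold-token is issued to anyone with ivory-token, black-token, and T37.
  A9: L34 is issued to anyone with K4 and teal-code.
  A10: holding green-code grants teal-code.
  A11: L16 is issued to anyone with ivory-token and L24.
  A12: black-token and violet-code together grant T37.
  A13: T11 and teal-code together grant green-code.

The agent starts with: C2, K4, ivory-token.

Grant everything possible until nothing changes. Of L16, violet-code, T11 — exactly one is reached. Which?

Holding K4 and C2 grants green-code (A4).
Holding green-code grants teal-code (A10).
Holding K4 and teal-code grants L34 (A9).
Holding L34 and ivory-token grants L24 (A3).
Holding ivory-token and L24 grants L16 (A11).
No rule produces violet-code, and it is not given. T11 would need teal-code and T37 (A5), but T37 is never granted.

L16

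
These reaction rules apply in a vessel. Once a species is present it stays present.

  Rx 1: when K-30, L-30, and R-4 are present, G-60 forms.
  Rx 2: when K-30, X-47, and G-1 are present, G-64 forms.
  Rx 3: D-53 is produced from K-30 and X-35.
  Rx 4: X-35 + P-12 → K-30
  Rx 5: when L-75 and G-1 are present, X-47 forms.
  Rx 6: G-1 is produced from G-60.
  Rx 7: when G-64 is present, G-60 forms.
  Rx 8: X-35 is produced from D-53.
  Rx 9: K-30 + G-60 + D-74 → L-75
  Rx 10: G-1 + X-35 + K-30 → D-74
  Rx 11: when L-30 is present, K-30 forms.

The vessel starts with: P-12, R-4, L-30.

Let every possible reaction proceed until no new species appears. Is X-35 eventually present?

No

X-35 would need D-53 (Rx 8), but D-53 never forms.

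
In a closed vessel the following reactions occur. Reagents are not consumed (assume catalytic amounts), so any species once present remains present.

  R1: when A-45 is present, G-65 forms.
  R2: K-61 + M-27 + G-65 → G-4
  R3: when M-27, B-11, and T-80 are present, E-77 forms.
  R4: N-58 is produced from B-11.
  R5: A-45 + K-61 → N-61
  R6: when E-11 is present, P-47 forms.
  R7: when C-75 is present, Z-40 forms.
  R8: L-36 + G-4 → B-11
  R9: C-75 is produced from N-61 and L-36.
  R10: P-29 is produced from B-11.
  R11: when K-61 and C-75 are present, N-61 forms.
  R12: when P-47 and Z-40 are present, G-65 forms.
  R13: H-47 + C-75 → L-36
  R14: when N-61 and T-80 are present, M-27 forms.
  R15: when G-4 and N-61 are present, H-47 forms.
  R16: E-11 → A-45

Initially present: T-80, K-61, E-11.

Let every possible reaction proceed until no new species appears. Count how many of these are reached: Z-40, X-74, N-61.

1

E-11 present → A-45 forms (R16).
A-45 and K-61 present → N-61 forms (R5).
Z-40 would need C-75 (R7), but C-75 never forms.
No rule produces X-74, and it is not given.
N-61: reached.
Reached: N-61 — 1 of the 3.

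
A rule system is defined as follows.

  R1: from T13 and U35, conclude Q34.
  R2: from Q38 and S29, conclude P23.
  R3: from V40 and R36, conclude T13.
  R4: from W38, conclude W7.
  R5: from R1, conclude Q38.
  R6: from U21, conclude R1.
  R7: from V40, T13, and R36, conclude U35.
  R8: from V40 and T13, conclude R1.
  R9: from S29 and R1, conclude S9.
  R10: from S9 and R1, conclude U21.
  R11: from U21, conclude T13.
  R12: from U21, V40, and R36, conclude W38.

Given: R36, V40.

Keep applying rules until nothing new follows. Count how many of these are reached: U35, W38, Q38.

V40 and R36 hold, so T13 follows (R3).
From V40, T13, and R36, R7 gives U35.
V40 and T13 hold, so R1 follows (R8).
R1 holds, so Q38 follows (R5).
U35: reached.
W38 would need U21, V40, and R36 (R12), but U21 is never established.
Q38: reached.
Reached: U35 and Q38 — 2 of the 3.

2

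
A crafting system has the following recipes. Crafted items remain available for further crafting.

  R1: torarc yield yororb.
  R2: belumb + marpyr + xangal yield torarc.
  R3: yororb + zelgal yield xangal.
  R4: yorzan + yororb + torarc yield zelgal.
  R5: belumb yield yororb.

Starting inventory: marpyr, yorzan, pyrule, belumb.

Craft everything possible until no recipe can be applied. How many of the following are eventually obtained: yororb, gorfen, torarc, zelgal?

1

belumb → yororb (R5).
yororb: reached.
No rule produces gorfen, and it is not given.
torarc would need belumb, marpyr, and xangal (R2), but xangal is never obtained.
zelgal would need yorzan, yororb, and torarc (R4), but torarc is never obtained.
Reached: yororb — 1 of the 4.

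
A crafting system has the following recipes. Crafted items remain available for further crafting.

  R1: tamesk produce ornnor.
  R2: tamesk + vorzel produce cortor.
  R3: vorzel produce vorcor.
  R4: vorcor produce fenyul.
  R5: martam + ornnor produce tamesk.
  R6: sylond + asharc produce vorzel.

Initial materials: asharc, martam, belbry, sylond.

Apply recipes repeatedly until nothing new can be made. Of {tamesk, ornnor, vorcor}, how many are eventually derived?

Using R6, sylond and asharc make vorzel.
vorzel → vorcor (R3).
tamesk would need martam and ornnor (R5), but ornnor is never obtained.
ornnor would need tamesk (R1), but tamesk is never obtained.
vorcor: reached.
Reached: vorcor — 1 of the 3.

1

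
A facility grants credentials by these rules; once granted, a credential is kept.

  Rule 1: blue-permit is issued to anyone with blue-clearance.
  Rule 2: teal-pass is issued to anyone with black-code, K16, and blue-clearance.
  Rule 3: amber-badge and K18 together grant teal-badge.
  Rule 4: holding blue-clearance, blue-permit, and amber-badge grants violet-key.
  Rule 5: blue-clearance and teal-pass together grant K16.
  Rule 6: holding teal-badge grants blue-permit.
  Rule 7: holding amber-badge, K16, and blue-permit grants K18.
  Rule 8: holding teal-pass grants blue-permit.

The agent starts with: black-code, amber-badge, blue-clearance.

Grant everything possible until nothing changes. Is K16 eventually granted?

No

K16 would need blue-clearance and teal-pass (Rule 5), but teal-pass is never granted.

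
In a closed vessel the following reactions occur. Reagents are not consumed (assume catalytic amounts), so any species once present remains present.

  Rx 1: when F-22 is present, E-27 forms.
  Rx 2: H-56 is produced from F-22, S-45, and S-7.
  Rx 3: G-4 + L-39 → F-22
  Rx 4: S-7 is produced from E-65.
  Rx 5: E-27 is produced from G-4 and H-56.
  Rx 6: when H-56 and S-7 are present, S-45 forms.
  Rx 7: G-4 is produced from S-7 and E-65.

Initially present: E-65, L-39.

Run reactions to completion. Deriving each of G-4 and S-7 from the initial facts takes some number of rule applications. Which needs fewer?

S-7: E-65 present → S-7 forms (Rx 4). [1 rule application]
G-4: E-65 present → S-7 forms (Rx 4). S-7 and E-65 present → G-4 forms (Rx 7). [2 rule applications]
S-7 needs fewer.

S-7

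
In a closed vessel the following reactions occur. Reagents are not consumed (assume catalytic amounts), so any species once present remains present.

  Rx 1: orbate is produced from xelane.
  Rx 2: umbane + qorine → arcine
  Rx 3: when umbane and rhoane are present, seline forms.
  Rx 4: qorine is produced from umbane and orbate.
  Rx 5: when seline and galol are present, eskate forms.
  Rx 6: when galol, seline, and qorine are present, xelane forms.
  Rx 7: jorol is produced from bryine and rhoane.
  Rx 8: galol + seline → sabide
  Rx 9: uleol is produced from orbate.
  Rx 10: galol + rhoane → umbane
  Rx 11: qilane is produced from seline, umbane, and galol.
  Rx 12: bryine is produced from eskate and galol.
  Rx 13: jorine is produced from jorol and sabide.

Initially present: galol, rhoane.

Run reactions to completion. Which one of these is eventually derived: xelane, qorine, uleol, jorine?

galol and rhoane present → umbane forms (Rx 10).
umbane and rhoane present → seline forms (Rx 3).
seline and galol present → eskate forms (Rx 5).
galol and seline present → sabide forms (Rx 8).
eskate and galol present → bryine forms (Rx 12).
bryine and rhoane present → jorol forms (Rx 7).
jorol and sabide present → jorine forms (Rx 13).
uleol would need orbate (Rx 9), but orbate never forms. xelane would need galol, seline, and qorine (Rx 6), but qorine never forms. qorine would need umbane and orbate (Rx 4), but orbate never forms.

jorine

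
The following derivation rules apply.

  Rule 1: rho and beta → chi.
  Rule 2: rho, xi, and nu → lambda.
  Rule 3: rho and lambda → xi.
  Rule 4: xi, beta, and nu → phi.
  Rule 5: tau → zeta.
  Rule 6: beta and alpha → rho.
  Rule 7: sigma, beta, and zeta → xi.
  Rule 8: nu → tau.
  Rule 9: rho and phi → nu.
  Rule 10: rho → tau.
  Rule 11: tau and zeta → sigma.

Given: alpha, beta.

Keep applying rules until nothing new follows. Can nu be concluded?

No

nu would need rho and phi (Rule 9), but phi is never established.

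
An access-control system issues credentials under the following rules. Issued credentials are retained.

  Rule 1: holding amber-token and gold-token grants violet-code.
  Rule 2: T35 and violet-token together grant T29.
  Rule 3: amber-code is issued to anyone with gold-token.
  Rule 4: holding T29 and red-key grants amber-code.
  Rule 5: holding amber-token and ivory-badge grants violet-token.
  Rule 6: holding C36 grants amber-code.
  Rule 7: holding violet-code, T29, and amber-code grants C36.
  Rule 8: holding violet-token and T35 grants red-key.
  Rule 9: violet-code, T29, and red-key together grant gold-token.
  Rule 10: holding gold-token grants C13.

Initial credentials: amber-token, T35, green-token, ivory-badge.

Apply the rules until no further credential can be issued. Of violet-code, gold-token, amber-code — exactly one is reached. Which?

Holding amber-token and ivory-badge grants violet-token (Rule 5).
Holding violet-token and T35 grants red-key (Rule 8).
Holding T35 and violet-token grants T29 (Rule 2).
Holding T29 and red-key grants amber-code (Rule 4).
gold-token would need violet-code, T29, and red-key (Rule 9), but violet-code is never granted. violet-code would need amber-token and gold-token (Rule 1), but gold-token is never granted.

amber-code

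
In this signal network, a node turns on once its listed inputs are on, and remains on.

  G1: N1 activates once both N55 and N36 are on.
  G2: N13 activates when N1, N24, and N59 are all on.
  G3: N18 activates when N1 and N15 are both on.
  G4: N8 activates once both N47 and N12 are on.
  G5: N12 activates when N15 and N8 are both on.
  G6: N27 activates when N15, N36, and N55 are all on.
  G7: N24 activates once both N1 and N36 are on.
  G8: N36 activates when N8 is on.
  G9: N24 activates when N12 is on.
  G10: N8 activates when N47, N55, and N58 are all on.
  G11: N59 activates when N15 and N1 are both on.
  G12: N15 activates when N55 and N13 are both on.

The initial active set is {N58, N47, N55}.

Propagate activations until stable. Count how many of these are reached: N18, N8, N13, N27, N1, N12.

G10: N47, N55, and N58 on → N8 on.
N8 is on, so N36 activates (G8).
G1: N55 and N36 on → N1 on.
N18 would need N1 and N15 (G3), but N15 never turns on.
N8: reached.
N13 would need N1, N24, and N59 (G2), but N59 never turns on.
N27 would need N15, N36, and N55 (G6), but N15 never turns on.
N1: reached.
N12 would need N15 and N8 (G5), but N15 never turns on.
Reached: N8 and N1 — 2 of the 6.

2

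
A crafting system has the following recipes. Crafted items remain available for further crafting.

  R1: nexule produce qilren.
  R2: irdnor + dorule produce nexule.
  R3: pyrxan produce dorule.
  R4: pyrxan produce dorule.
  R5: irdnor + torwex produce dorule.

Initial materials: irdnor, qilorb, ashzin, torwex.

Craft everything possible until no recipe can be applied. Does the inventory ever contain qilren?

Yes

irdnor + torwex → dorule (R5).
Using R2, irdnor and dorule make nexule.
Using R1, nexule makes qilren.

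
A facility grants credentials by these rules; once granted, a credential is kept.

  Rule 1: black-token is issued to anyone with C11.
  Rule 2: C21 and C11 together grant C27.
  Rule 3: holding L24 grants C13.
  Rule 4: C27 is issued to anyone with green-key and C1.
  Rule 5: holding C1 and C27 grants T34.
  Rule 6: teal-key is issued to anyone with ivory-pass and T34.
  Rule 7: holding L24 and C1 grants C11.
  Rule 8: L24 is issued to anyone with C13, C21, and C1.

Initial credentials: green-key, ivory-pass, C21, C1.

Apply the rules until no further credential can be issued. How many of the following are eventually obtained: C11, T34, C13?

1

Holding green-key and C1 grants C27 (Rule 4).
Holding C1 and C27 grants T34 (Rule 5).
C11 would need L24 and C1 (Rule 7), but L24 is never granted.
T34: reached.
C13 would need L24 (Rule 3), but L24 is never granted.
Reached: T34 — 1 of the 3.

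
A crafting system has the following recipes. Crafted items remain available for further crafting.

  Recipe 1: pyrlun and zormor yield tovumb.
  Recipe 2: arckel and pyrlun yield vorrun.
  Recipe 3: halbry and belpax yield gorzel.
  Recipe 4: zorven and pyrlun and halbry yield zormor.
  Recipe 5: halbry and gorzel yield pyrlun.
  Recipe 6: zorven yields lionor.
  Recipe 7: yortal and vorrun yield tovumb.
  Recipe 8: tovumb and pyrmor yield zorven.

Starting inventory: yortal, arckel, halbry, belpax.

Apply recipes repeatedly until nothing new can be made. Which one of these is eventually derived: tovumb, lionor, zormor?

tovumb

Using Recipe 3, halbry and belpax make gorzel.
Using Recipe 5, halbry and gorzel make pyrlun.
Using Recipe 2, arckel and pyrlun make vorrun.
yortal and vorrun → tovumb (Recipe 7).
zormor would need zorven, pyrlun, and halbry (Recipe 4), but zorven is never obtained. lionor would need zorven (Recipe 6), but zorven is never obtained.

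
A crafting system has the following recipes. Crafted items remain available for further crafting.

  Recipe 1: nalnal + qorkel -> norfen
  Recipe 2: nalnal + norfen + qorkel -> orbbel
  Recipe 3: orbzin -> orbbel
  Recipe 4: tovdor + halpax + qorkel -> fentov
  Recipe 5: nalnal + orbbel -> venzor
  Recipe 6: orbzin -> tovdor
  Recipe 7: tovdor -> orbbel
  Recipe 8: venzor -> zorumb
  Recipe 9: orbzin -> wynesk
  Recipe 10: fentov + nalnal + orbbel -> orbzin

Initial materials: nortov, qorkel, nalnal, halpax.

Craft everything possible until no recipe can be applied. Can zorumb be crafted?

nalnal + qorkel -> norfen (Recipe 1).
nalnal + norfen + qorkel -> orbbel (Recipe 2).
Using Recipe 5, nalnal and orbbel make venzor.
venzor -> zorumb (Recipe 8).

Yes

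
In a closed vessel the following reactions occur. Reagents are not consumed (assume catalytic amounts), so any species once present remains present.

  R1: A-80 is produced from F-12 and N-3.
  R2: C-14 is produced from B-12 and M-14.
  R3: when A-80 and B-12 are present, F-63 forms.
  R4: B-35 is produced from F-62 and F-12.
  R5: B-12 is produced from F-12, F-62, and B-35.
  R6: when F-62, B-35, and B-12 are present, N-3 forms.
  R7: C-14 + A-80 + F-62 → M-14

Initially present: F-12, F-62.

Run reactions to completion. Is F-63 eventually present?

F-62 and F-12 present → B-35 forms (R4).
F-12, F-62, and B-35 present → B-12 forms (R5).
F-62, B-35, and B-12 present → N-3 forms (R6).
F-12 and N-3 present → A-80 forms (R1).
A-80 and B-12 present → F-63 forms (R3).

Yes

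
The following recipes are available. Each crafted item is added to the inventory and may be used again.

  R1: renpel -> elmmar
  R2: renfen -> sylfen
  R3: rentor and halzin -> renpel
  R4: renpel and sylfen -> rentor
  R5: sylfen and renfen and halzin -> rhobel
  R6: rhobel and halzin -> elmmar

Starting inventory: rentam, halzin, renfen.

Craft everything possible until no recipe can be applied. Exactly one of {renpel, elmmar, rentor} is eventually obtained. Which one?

renfen -> sylfen (R2).
sylfen and renfen and halzin -> rhobel (R5).
rhobel and halzin -> elmmar (R6).
rentor would need renpel and sylfen (R4), but renpel is never obtained. renpel would need rentor and halzin (R3), but rentor is never obtained.

elmmar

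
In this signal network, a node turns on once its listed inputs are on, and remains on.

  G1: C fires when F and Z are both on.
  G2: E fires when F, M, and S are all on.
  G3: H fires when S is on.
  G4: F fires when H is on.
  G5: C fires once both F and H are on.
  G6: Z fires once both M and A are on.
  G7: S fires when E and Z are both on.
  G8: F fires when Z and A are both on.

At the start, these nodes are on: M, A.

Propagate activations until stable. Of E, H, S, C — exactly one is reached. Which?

M and A are on, so Z fires (G6).
G8: Z and A on → F on.
G1: F and Z on → C on.
E would need F, M, and S (G2), but S never turns on. S would need E and Z (G7), but E never turns on. H would need S (G3), but S never turns on.

C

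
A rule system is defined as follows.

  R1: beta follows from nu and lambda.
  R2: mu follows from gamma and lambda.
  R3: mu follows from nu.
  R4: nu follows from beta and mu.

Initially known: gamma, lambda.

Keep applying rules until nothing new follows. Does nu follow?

No

nu would need beta and mu (R4), but beta is never established.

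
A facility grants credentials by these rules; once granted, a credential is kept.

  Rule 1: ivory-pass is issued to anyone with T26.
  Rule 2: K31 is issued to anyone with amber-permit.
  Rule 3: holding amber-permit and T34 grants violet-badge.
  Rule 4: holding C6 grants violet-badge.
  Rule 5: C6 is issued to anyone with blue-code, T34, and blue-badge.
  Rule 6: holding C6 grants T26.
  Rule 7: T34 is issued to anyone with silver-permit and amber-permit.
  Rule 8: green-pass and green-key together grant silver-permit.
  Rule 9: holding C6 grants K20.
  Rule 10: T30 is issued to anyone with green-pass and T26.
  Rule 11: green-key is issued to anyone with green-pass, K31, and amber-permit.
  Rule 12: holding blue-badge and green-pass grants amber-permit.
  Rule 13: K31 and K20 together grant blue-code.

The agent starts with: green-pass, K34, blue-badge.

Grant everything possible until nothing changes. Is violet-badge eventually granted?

Holding blue-badge and green-pass grants amber-permit (Rule 12).
Holding amber-permit grants K31 (Rule 2).
Holding green-pass, K31, and amber-permit grants green-key (Rule 11).
Holding green-pass and green-key grants silver-permit (Rule 8).
Holding silver-permit and amber-permit grants T34 (Rule 7).
Holding amber-permit and T34 grants violet-badge (Rule 3).

Yes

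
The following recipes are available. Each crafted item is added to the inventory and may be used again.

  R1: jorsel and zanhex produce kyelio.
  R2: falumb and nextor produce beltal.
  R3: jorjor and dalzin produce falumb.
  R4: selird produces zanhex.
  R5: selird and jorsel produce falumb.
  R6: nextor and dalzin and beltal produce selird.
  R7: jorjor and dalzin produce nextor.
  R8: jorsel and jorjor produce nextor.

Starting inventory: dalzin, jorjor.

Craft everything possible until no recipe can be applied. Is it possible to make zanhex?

jorjor and dalzin → nextor (R7).
Using R3, jorjor and dalzin make falumb.
Using R2, falumb and nextor make beltal.
Using R6, nextor, dalzin, and beltal make selird.
Using R4, selird makes zanhex.

Yes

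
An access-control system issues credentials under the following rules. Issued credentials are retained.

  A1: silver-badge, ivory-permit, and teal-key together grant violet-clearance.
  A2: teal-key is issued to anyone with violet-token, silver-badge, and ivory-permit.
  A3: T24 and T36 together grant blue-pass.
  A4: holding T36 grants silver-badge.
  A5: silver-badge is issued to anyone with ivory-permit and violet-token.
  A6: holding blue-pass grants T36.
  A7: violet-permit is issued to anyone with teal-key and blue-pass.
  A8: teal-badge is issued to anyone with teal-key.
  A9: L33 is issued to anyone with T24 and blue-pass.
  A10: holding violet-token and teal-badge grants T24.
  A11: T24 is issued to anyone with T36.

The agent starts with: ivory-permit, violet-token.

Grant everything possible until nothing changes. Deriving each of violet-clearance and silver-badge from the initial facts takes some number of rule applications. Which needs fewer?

silver-badge

silver-badge: Holding ivory-permit and violet-token grants silver-badge (A5). [1 rule application]
violet-clearance: Holding ivory-permit and violet-token grants silver-badge (A5). Holding violet-token, silver-badge, and ivory-permit grants teal-key (A2). Holding silver-badge, ivory-permit, and teal-key grants violet-clearance (A1). [3 rule applications]
silver-badge needs fewer.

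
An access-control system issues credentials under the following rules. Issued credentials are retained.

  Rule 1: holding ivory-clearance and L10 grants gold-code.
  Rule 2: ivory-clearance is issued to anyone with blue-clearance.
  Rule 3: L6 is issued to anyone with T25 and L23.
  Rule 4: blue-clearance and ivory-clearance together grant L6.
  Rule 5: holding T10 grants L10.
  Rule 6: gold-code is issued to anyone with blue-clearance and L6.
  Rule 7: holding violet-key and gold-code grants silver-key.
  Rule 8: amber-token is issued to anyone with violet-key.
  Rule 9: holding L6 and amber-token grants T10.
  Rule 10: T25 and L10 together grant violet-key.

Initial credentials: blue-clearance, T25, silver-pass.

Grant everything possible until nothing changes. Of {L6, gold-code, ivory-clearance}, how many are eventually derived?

Holding blue-clearance grants ivory-clearance (Rule 2).
Holding blue-clearance and ivory-clearance grants L6 (Rule 4).
Holding blue-clearance and L6 grants gold-code (Rule 6).
L6: reached.
gold-code: reached.
ivory-clearance: reached.
All 3 are reached.

3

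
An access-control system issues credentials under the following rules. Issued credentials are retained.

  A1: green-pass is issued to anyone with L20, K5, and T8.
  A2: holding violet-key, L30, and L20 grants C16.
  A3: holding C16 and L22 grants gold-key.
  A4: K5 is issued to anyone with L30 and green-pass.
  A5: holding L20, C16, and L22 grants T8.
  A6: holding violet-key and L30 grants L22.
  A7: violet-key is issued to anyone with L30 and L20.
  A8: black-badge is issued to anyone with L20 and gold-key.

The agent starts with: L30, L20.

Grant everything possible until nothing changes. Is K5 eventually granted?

K5 would need L30 and green-pass (A4), but green-pass is never granted.

No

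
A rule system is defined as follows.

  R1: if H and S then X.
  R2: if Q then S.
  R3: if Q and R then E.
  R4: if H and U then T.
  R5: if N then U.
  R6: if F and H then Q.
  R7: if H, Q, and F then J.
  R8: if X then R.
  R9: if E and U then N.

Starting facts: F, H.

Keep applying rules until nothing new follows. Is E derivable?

Yes

From F and H, R6 gives Q.
Q holds, so S follows (R2).
H and S hold, so X follows (R1).
X holds, so R follows (R8).
From Q and R, R3 gives E.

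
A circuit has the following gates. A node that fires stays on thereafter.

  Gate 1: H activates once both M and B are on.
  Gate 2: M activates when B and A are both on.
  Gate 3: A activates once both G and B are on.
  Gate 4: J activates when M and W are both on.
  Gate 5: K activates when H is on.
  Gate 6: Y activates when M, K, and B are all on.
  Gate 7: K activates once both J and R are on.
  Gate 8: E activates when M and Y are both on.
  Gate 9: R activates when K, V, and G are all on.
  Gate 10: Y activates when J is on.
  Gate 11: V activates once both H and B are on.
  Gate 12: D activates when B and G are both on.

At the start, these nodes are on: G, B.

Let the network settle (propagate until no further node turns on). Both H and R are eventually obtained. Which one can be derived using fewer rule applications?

H

H: Gate 3: G and B on → A on. B and A are on, so M activates (Gate 2). Gate 1: M and B on → H on. [3 rule applications]
R: Gate 3: G and B on → A on. Gate 2: B and A on → M on. M and B are on, so H activates (Gate 1). Gate 11: H and B on → V on. H is on, so K activates (Gate 5). K, V, and G are on, so R activates (Gate 9). [6 rule applications]
H needs fewer.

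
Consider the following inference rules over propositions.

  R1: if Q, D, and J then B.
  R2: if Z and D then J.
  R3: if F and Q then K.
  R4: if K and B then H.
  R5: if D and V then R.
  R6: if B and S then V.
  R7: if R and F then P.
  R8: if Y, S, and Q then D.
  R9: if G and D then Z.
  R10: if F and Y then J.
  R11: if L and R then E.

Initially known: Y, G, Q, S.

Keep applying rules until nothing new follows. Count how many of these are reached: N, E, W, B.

From Y, S, and Q, R8 gives D.
G and D hold, so Z follows (R9).
From Z and D, R2 gives J.
Q, D, and J hold, so B follows (R1).
No rule produces N, and it is not given.
E would need L and R (R11), but L is never established.
No rule produces W, and it is not given.
B: reached.
Reached: B — 1 of the 4.

1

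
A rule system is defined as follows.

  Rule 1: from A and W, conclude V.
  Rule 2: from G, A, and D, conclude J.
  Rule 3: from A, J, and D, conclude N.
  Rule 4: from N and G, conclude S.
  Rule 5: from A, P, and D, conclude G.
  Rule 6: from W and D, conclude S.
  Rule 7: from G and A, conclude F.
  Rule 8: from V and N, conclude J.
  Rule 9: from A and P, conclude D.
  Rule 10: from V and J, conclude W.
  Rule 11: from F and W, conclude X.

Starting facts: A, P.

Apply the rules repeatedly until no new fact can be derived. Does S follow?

From A and P, Rule 9 gives D.
From A, P, and D, Rule 5 gives G.
G, A, and D hold, so J follows (Rule 2).
From A, J, and D, Rule 3 gives N.
N and G hold, so S follows (Rule 4).

Yes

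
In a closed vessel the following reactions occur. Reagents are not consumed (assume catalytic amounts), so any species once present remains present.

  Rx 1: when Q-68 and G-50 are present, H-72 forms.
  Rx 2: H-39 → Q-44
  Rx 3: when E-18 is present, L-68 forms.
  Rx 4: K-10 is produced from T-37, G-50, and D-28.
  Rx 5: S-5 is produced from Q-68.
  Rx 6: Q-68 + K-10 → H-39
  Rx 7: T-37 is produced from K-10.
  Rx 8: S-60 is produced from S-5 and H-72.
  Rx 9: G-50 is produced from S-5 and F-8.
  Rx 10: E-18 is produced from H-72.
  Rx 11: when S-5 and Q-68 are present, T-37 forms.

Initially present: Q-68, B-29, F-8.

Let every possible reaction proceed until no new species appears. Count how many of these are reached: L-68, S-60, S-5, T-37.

4

Q-68 present → S-5 forms (Rx 5).
S-5 and Q-68 present → T-37 forms (Rx 11).
S-5 and F-8 present → G-50 forms (Rx 9).
Q-68 and G-50 present → H-72 forms (Rx 1).
H-72 present → E-18 forms (Rx 10).
S-5 and H-72 present → S-60 forms (Rx 8).
E-18 present → L-68 forms (Rx 3).
L-68: reached.
S-60: reached.
S-5: reached.
T-37: reached.
All 4 are reached.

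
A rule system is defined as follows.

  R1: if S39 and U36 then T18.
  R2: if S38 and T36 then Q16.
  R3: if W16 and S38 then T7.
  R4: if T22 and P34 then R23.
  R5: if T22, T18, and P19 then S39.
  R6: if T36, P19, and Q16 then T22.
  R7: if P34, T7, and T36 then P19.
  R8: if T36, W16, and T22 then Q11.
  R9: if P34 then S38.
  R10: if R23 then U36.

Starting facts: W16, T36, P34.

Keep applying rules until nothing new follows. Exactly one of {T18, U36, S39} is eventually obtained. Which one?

From P34, R9 gives S38.
S38 and T36 hold, so Q16 follows (R2).
W16 and S38 hold, so T7 follows (R3).
P34, T7, and T36 hold, so P19 follows (R7).
From T36, P19, and Q16, R6 gives T22.
From T22 and P34, R4 gives R23.
R23 holds, so U36 follows (R10).
S39 would need T22, T18, and P19 (R5), but T18 is never established. T18 would need S39 and U36 (R1), but S39 is never established.

U36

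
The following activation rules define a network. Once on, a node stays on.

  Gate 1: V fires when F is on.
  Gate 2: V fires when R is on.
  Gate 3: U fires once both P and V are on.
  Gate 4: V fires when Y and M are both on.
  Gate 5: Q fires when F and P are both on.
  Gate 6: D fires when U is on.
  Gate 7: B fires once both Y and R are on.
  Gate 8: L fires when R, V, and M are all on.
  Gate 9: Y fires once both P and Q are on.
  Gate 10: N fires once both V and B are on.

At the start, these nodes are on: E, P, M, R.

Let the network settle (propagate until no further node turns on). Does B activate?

No

B would need Y and R (Gate 7), but Y never turns on.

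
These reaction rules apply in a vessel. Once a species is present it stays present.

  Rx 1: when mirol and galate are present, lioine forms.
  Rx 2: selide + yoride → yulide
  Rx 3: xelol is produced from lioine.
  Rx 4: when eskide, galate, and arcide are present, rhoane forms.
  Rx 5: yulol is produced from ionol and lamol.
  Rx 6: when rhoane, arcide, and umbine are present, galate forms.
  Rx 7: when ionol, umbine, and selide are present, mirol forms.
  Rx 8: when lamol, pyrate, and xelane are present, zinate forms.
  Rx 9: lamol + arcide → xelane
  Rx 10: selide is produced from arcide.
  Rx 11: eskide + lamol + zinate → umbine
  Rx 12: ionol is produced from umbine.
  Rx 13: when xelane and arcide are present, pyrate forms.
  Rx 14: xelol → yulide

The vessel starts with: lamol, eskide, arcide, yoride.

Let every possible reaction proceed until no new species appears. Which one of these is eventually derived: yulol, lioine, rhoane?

lamol and arcide present → xelane forms (Rx 9).
xelane and arcide present → pyrate forms (Rx 13).
lamol, pyrate, and xelane present → zinate forms (Rx 8).
eskide, lamol, and zinate present → umbine forms (Rx 11).
umbine present → ionol forms (Rx 12).
ionol and lamol present → yulol forms (Rx 5).
lioine would need mirol and galate (Rx 1), but galate never forms. rhoane would need eskide, galate, and arcide (Rx 4), but galate never forms.

yulol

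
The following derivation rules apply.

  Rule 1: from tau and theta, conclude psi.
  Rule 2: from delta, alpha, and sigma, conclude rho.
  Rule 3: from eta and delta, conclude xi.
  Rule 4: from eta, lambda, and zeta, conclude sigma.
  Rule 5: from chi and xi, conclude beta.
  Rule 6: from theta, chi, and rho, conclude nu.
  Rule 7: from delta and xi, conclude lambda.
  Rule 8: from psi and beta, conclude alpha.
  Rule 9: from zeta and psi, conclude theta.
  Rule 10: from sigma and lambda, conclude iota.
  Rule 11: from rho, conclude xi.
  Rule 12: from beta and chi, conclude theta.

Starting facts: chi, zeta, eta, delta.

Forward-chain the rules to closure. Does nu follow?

nu would need theta, chi, and rho (Rule 6), but rho is never established.

No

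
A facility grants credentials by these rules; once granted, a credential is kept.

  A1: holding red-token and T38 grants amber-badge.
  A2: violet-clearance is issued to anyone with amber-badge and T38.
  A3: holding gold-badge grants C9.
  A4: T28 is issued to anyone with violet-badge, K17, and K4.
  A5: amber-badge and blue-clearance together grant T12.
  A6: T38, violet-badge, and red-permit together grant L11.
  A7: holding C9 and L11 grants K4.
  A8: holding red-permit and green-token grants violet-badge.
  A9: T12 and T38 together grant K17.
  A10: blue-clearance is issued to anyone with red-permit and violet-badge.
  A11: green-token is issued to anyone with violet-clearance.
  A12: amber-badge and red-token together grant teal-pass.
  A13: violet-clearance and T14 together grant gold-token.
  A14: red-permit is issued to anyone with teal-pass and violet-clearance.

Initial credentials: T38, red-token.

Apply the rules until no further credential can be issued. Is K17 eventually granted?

Holding red-token and T38 grants amber-badge (A1).
Holding amber-badge and T38 grants violet-clearance (A2).
Holding amber-badge and red-token grants teal-pass (A12).
Holding violet-clearance grants green-token (A11).
Holding teal-pass and violet-clearance grants red-permit (A14).
Holding red-permit and green-token grants violet-badge (A8).
Holding red-permit and violet-badge grants blue-clearance (A10).
Holding amber-badge and blue-clearance grants T12 (A5).
Holding T12 and T38 grants K17 (A9).

Yes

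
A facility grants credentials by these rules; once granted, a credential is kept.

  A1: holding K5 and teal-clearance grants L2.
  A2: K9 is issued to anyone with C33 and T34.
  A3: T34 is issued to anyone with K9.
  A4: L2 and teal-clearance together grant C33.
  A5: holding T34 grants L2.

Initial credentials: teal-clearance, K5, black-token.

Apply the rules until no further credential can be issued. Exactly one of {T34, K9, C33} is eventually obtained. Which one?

Holding K5 and teal-clearance grants L2 (A1).
Holding L2 and teal-clearance grants C33 (A4).
T34 would need K9 (A3), but K9 is never granted. K9 would need C33 and T34 (A2), but T34 is never granted.

C33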